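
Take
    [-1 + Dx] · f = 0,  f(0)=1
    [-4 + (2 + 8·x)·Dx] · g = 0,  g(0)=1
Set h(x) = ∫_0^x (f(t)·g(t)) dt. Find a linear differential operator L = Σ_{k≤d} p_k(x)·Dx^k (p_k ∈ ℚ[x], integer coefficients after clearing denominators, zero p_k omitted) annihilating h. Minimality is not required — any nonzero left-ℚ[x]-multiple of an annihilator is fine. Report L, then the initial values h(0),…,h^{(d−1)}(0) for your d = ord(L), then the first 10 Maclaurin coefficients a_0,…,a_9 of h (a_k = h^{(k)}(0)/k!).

L = (-3 - 4·x)·Dx + (1 + 4·x)·Dx^2  (order 2).
h: a_k = 0, 1, 3/2, 1/6, 19/24, -53/40, 2371/720, -43487/5040, 323377/13440, -25470911/362880, …
ICs: h(0) = 0, h′(0) = 1.

f: a_k = 1, 1, 1/2, 1/6, 1/24, 1/120, 1/720, 1/5040, 1/40320, 1/362880, …
g: a_k = 1, 2, -2, 4, -10, 28, -84, 264, -858, 2860, …
f·g: L₀ = L_f ⊗_s L_g, ord ≤ 1·1.
Integrate: L := L₀·Dx.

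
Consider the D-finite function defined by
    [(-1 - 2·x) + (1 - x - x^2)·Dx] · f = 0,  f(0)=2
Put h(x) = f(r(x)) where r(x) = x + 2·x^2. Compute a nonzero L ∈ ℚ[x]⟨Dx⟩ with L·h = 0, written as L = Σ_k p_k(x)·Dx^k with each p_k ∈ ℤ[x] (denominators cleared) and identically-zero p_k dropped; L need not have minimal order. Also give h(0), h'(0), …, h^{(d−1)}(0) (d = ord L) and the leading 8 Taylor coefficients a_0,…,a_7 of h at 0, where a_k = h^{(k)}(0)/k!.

f: a_k = 2, 2, 4, 6, 10, 16, 26, 42, …
L₀ from L_f via x↦r, Dx↦r'^{-1}Dx.
L = (1 + 6·x + 12·x^2 + 16·x^3) + (-1 + x + 3·x^2 + 4·x^3 + 4·x^4)·Dx  (order 1).
h: a_k = 2, 2, 8, 22, 62, 168, 474, 1314, …
ICs: h(0) = 2.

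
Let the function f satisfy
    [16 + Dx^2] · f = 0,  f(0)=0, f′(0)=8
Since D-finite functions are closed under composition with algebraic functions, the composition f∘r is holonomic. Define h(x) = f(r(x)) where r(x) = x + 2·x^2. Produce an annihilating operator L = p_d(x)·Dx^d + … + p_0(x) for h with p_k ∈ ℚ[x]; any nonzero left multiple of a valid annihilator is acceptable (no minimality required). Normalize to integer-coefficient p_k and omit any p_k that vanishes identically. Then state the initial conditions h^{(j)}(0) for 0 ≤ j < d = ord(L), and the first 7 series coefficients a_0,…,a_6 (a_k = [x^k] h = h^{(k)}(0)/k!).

f: a_k = 0, 8, 0, -64/3, 0, 256/15, 0, …
f∘r: x↦r, Dx↦Dx/r' in L_f ⇒ L₀.
L = (16 + 192·x + 768·x^2 + 1024·x^3) - 4·Dx + (1 + 4·x)·Dx^2  (order 2).
h: a_k = 0, 8, 16, -64/3, -128, -3584/15, 0, …
ICs: h(0) = 0, h′(0) = 8.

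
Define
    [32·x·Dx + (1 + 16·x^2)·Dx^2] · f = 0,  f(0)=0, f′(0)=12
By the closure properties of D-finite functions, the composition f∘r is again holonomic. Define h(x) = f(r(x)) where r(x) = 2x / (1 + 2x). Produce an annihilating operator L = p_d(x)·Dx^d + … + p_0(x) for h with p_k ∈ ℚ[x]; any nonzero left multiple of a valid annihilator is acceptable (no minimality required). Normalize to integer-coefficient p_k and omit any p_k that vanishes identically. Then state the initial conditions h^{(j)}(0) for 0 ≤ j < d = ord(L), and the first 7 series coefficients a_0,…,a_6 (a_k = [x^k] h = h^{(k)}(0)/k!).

f: a_k = 0, 12, 0, -64, 0, 3072/5, 0, …
L₀ from L_f via x↦r, Dx↦r'^{-1}Dx.
L = (4 + 136·x)·Dx + (1 + 4·x + 68·x^2)·Dx^2  (order 2).
h: a_k = 0, 24, -48, -416, 2880, 38784/5, -156416, …
ICs: h(0) = 0, h′(0) = 24.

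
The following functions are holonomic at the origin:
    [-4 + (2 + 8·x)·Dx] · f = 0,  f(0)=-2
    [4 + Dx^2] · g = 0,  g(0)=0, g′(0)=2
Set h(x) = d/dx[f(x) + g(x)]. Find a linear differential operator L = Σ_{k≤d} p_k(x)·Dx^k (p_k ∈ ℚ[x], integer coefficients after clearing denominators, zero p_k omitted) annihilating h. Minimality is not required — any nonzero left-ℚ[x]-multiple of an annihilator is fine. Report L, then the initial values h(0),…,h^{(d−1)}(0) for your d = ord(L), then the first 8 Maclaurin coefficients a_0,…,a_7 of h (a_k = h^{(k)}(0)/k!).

f: a_k = -2, -4, 4, -8, 20, -56, 168, -528, …
g: a_k = 0, 2, 0, -4/3, 0, 4/15, 0, -8/315, …
h₀=f+g: left-lcm gives L₀, ord ≤ 3.
h=h₀': d/dx-closure on L₀ ⇒ L.
L = (-32 - 16·x - 32·x^2) + (-4 - 24·x - 48·x^2 - 64·x^3)·Dx + (-8 - 4·x - 8·x^2)·Dx^2 + (-1 - 6·x - 12·x^2 - 16·x^3)·Dx^3  (order 3).
h: a_k = -2, 8, -28, 80, -836/3, 1008, -166328/45, 13728, …
ICs: h(0) = -2, h′(0) = 8, h′′(0) = -56.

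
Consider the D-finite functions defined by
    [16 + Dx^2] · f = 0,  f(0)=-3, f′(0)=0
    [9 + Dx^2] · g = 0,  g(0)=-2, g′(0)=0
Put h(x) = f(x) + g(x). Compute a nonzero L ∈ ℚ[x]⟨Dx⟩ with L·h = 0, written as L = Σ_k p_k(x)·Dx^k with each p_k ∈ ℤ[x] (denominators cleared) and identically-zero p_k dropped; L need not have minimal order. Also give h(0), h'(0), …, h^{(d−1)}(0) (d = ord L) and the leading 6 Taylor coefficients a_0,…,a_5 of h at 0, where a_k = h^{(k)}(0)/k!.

L = 144 + 25·Dx^2 + Dx^4  (order 4).
h: a_k = -5, 0, 33, 0, -155/4, 0, …
ICs: h(0) = -5, h′(0) = 0, h′′(0) = 66, h′′′(0) = 0.

f: a_k = -3, 0, 24, 0, -32, 0, …
g: a_k = -2, 0, 9, 0, -27/4, 0, …
L₀ := lclm(L_f,L_g); ord L₀ ≤ 2+2.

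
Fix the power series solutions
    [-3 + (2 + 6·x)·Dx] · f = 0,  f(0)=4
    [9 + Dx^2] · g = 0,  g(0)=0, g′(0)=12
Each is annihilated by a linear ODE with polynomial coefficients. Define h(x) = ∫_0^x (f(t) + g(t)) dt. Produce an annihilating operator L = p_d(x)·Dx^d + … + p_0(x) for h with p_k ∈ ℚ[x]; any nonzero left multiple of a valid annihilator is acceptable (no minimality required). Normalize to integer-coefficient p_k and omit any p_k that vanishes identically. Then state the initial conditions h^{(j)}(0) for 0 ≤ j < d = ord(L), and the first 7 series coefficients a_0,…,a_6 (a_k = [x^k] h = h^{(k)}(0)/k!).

f: a_k = 4, 6, -9/2, 27/4, -405/32, 1701/64, -15309/256, …
g: a_k = 0, 12, 0, -18, 0, 81/10, 0, …
L₀ := lclm(L_f,L_g); ord L₀ ≤ 1+2.
h=∫₀ˣh₀: take L = L₀·Dx.
L = (-63 - 216·x - 324·x^2)·Dx + (18 + 198·x + 648·x^2 + 648·x^3)·Dx^2 + (-7 - 24·x - 36·x^2)·Dx^3 + (2 + 22·x + 72·x^2 + 72·x^3)·Dx^4  (order 4).
h: a_k = 0, 4, 9, -3/2, -45/16, -81/32, 3699/640, …
ICs: h(0) = 0, h′(0) = 4, h′′(0) = 18, h′′′(0) = -9.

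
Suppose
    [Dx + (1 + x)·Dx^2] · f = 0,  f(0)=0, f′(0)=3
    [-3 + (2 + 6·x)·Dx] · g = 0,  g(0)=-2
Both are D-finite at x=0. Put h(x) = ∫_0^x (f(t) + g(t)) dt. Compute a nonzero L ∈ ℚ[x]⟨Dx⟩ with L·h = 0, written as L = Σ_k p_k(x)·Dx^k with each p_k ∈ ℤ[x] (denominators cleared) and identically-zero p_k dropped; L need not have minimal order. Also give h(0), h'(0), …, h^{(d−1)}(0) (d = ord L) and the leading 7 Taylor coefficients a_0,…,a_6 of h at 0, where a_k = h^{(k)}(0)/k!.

L = (-15 + 9·x)·Dx^2 + (-19 - 6·x + 45·x^2)·Dx^3 + (-2 - 2·x + 18·x^2 + 18·x^3)·Dx^4  (order 4).
h: a_k = 0, -2, 0, 1/4, -19/32, 357/320, -2707/1280, …
ICs: h(0) = 0, h′(0) = -2, h′′(0) = 0, h′′′(0) = 3/2.

f: a_k = 0, 3, -3/2, 1, -3/4, 3/5, -1/2, …
g: a_k = -2, -3, 9/4, -27/8, 405/64, -1701/128, 15309/512, …
h₀=f+g: left-lcm gives L₀, ord ≤ 3.
h=∫₀ˣh₀: take L = L₀·Dx.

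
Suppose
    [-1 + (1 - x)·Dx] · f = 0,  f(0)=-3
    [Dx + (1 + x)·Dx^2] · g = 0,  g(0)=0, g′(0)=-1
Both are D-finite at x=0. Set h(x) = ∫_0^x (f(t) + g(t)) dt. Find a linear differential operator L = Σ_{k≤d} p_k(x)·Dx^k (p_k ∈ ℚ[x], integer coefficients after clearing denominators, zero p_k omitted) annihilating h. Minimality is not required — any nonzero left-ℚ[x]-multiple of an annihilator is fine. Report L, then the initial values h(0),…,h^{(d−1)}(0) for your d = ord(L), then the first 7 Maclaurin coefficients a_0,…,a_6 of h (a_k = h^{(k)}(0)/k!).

f: a_k = -3, -3, -3, -3, -3, -3, -3, …
g: a_k = 0, -1, 1/2, -1/3, 1/4, -1/5, 1/6, …
L₀ := lclm(L_f,L_g); ord L₀ ≤ 1+2.
h=∫h₀ ⇒ L = L₀·Dx.
L = (10 + 2·x)·Dx^2 + (4 + 16·x + 4·x^2)·Dx^3 + (-3 - x + 3·x^2 + x^3)·Dx^4  (order 4).
h: a_k = 0, -3, -2, -5/6, -5/6, -11/20, -8/15, …
ICs: h(0) = 0, h′(0) = -3, h′′(0) = -4, h′′′(0) = -5.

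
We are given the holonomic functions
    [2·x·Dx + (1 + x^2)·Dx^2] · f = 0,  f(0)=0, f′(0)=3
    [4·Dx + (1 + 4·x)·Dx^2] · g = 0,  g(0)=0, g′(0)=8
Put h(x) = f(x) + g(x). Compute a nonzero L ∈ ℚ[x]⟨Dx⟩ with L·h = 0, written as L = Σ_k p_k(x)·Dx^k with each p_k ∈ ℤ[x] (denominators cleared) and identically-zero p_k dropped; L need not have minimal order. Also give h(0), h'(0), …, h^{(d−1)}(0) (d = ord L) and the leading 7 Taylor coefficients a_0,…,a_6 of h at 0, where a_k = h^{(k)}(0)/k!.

L = (-4 - 48·x + 12·x^2 + 16·x^3)·Dx + (-17 - 8·x - 45·x^2 + 24·x^3 + 32·x^4)·Dx^2 + (-2 - 7·x + 4·x^2 + x^3 + 6·x^4 + 8·x^5)·Dx^3  (order 3).
h: a_k = 0, 11, -16, 125/3, -128, 2051/5, -4096/3, …
ICs: h(0) = 0, h′(0) = 11, h′′(0) = -32.

f: a_k = 0, 3, 0, -1, 0, 3/5, 0, …
g: a_k = 0, 8, -16, 128/3, -128, 2048/5, -4096/3, …
L₀ := lclm(L_f,L_g); ord L₀ ≤ 2+2.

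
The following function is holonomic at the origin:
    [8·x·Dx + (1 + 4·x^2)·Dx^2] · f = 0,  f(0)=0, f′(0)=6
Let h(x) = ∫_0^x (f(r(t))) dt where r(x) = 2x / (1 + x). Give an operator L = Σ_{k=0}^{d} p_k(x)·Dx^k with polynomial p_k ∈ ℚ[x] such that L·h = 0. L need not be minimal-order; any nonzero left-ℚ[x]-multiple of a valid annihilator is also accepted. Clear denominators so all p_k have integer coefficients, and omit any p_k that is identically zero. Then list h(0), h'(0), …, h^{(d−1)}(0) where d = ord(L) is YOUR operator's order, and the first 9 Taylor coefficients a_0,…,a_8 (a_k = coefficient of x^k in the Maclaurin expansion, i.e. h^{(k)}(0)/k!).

f: a_k = 0, 6, 0, -8, 0, 96/5, 0, -384/7, 0, …
Change of var in L_f (x↦r) gives L₀.
∫: right-multiply L₀ by Dx.
L = (2 + 34·x)·Dx^2 + (1 + 2·x + 17·x^2)·Dx^3  (order 3).
h: a_k = 0, 0, 6, -4, -13, 36, 202/5, -2444/7, 2181/14, …
ICs: h(0) = 0, h′(0) = 0, h′′(0) = 12.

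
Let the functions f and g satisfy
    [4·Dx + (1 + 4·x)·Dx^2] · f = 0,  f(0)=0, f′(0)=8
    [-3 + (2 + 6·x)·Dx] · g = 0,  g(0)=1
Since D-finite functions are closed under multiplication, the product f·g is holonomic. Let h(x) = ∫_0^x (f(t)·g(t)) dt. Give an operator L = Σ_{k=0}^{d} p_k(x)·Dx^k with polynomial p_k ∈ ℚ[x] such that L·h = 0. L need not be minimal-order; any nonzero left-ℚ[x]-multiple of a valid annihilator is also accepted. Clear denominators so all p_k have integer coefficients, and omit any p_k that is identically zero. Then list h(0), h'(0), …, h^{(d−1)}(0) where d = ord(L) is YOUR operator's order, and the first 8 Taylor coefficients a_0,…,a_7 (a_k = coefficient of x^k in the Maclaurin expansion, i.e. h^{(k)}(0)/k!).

L = (3 + 36·x)·Dx + (4 + 12·x)·Dx^2 + (4 + 40·x + 132·x^2 + 144·x^3)·Dx^3  (order 3).
h: a_k = 0, 0, 4, -4/3, 29/12, -13/2, 9383/480, -206953/3360, …
ICs: h(0) = 0, h′(0) = 0, h′′(0) = 8.

f: a_k = 0, 8, -16, 128/3, -128, 2048/5, -4096/3, 32768/7, …
g: a_k = 1, 3/2, -9/8, 27/16, -405/128, 1701/256, -15309/1024, 72171/2048, …
h₀=f·g: eliminate ⇒ L₀, order ≤ 2·1.
Integrate: L := L₀·Dx.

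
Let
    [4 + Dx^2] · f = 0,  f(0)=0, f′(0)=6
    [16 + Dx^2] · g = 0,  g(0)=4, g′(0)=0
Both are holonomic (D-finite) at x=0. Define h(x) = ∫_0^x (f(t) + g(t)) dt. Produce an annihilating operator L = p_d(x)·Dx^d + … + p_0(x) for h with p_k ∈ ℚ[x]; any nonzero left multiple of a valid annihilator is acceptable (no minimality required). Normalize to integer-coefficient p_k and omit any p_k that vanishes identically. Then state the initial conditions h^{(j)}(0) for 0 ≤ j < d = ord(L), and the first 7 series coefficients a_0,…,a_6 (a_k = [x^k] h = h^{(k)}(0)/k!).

L = 64·Dx + 20·Dx^3 + Dx^5  (order 5).
h: a_k = 0, 4, 3, -32/3, -1, 128/15, 2/15, …
ICs: h(0) = 0, h′(0) = 4, h′′(0) = 6, h′′′(0) = -64, h′′′′(0) = -24.

f: a_k = 0, 6, 0, -4, 0, 4/5, 0, …
g: a_k = 4, 0, -32, 0, 128/3, 0, -1024/45, …
Sum ⇒ L₀ = lclm(L_f,L_g) in ℚ(x)⟨Dx⟩.
h=∫₀ˣh₀: take L = L₀·Dx.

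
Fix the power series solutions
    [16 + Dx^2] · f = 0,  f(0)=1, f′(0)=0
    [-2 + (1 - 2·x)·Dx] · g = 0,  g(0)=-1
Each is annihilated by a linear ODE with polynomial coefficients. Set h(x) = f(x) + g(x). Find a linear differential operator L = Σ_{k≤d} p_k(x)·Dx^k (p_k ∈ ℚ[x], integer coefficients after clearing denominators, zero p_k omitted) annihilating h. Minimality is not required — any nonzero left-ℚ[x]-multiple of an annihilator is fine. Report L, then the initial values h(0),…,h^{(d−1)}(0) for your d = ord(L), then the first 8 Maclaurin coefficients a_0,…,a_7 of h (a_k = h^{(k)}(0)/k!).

f: a_k = 1, 0, -8, 0, 32/3, 0, -256/45, 0, …
g: a_k = -1, -2, -4, -8, -16, -32, -64, -128, …
f+g: L₀ = lclm(L_f,L_g), ord ≤ 2+1.
L = (-160 + 256·x - 256·x^2) + (48 - 224·x + 384·x^2 - 256·x^3)·Dx + (-10 + 16·x - 16·x^2)·Dx^2 + (3 - 14·x + 24·x^2 - 16·x^3)·Dx^3  (order 3).
h: a_k = 0, -2, -12, -8, -16/3, -32, -3136/45, -128, …
ICs: h(0) = 0, h′(0) = -2, h′′(0) = -24.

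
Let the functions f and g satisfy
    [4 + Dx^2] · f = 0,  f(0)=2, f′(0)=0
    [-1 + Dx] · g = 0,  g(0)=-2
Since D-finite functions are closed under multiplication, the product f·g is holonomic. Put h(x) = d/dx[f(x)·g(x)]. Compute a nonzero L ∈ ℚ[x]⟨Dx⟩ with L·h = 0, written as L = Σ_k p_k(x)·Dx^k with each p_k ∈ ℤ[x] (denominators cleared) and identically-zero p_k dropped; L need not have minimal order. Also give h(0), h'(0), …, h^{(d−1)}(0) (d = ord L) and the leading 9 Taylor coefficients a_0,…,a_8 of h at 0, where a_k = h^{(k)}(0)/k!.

L = 5 - 2·Dx + Dx^2  (order 2).
h: a_k = -4, 12, 22, 14/3, -41/6, -39/10, -29/180, 527/1260, 1199/10080, …
ICs: h(0) = -4, h′(0) = 12.

f: a_k = 2, 0, -4, 0, 4/3, 0, -8/45, 0, 4/315, …
g: a_k = -2, -2, -1, -1/3, -1/12, -1/60, -1/360, -1/2520, -1/20160, …
h₀=f·g: eliminate ⇒ L₀, order ≤ 2·1.
h₀' ⇒ L via d/dx closure of L₀.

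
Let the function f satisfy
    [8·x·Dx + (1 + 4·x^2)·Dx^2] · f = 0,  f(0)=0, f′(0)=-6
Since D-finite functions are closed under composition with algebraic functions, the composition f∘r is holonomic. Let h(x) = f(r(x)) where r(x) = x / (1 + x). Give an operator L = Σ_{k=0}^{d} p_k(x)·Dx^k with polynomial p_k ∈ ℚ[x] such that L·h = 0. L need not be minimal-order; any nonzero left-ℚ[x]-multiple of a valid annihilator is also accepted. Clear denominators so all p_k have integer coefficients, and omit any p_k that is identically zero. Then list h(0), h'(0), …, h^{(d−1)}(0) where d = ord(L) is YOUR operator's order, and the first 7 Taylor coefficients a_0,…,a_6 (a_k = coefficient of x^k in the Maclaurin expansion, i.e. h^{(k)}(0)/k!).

L = (2 + 10·x)·Dx + (1 + 2·x + 5·x^2)·Dx^2  (order 2).
h: a_k = 0, -6, 6, 2, -18, 114/5, 22, …
ICs: h(0) = 0, h′(0) = -6.

f: a_k = 0, -6, 0, 8, 0, -96/5, 0, …
f∘r: x↦r, Dx↦Dx/r' in L_f ⇒ L₀.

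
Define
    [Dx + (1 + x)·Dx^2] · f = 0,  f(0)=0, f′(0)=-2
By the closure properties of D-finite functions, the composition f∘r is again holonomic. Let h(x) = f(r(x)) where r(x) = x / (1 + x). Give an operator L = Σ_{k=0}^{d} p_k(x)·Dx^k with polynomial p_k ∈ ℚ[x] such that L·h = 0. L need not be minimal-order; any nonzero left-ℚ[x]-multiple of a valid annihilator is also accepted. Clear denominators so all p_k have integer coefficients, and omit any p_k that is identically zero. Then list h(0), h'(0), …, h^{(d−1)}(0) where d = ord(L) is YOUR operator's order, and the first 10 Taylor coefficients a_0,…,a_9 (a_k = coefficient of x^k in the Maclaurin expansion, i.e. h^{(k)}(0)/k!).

L = (3 + 4·x)·Dx + (1 + 3·x + 2·x^2)·Dx^2  (order 2).
h: a_k = 0, -2, 3, -14/3, 15/2, -62/5, 21, -254/7, 255/4, -1022/9, …
ICs: h(0) = 0, h′(0) = -2.

f: a_k = 0, -2, 1, -2/3, 1/2, -2/5, 1/3, -2/7, 1/4, -2/9, …
Change of var in L_f (x↦r) gives L₀.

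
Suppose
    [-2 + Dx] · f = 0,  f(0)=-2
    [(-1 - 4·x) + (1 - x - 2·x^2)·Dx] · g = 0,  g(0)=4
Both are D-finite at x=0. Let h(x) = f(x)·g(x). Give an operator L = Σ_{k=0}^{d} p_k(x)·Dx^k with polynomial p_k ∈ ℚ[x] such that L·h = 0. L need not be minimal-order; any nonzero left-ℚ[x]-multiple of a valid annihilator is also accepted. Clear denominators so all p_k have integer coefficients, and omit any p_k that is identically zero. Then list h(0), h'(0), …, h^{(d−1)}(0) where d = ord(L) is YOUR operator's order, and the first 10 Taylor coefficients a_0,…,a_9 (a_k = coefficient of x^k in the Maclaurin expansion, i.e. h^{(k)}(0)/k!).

f: a_k = -2, -4, -4, -8/3, -4/3, -8/15, -8/45, -16/315, -4/315, -8/2835, …
g: a_k = 4, 4, 12, 20, 44, 84, 172, 340, 684, 1364, …
L₀ := L_f ⊗_s L_g (sym. prod.), ord ≤ 1.
L = (3 + 2·x - 4·x^2) + (-1 + x + 2·x^2)·Dx  (order 1).
h: a_k = -8, -24, -56, -344/3, -232, -6952/15, -41768/45, -64936/35, -1169192/315, -3006056/405, …
ICs: h(0) = -8.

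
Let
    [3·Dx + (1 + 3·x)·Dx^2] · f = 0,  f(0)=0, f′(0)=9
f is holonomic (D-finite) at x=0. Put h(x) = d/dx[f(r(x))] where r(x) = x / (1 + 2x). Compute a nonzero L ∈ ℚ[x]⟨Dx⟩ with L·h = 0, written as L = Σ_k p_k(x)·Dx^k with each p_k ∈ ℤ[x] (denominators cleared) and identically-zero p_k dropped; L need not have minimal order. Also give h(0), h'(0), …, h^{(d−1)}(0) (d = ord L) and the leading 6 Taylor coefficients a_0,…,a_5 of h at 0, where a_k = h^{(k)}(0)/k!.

f: a_k = 0, 9, -27/2, 27, -243/4, 729/5, …
h₀=f(r): pull back L_f along r ⇒ L₀.
h=h₀': d/dx-closure on L₀ ⇒ L.
L = (7 + 20·x) + (1 + 7·x + 10·x^2)·Dx  (order 1).
h: a_k = 9, -63, 351, -1827, 9279, -46683, …
ICs: h(0) = 9.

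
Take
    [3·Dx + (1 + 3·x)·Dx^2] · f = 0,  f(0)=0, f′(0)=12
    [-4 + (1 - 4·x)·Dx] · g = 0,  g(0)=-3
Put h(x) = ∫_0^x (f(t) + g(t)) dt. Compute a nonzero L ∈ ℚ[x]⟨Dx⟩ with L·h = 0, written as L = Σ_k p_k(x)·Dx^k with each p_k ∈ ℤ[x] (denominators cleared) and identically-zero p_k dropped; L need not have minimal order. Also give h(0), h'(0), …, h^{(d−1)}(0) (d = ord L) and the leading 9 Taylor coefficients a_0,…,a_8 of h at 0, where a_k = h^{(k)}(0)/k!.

L = (-432 - 288·x)·Dx^2 + (-78 - 720·x - 576·x^2)·Dx^3 + (11 + x - 144·x^2 - 144·x^3)·Dx^4  (order 4).
h: a_k = 0, -3, 0, -22, -39, -849/5, -2398/5, -12774/7, -83829/14, …
ICs: h(0) = 0, h′(0) = -3, h′′(0) = 0, h′′′(0) = -132.

f: a_k = 0, 12, -18, 36, -81, 972/5, -486, 8748/7, -6561/2, …
g: a_k = -3, -12, -48, -192, -768, -3072, -12288, -49152, -196608, …
h₀=f+g: left-lcm gives L₀, ord ≤ 3.
Integrate: L := L₀·Dx.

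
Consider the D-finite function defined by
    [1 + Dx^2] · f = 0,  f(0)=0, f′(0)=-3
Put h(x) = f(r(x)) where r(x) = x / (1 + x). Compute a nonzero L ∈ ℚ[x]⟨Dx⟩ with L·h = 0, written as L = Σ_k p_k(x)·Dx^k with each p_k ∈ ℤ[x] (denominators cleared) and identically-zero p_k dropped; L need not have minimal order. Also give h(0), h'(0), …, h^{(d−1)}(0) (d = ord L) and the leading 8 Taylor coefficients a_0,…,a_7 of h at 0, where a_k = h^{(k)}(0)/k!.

f: a_k = 0, -3, 0, 1/2, 0, -1/40, 0, 1/1680, …
Substitute x→r, Dx→(1/r')Dx; clear ⇒ L₀.
L = 1 + (2 + 6·x + 6·x^2 + 2·x^3)·Dx + (1 + 4·x + 6·x^2 + 4·x^3 + x^4)·Dx^2  (order 2).
h: a_k = 0, -3, 3, -5/2, 3/2, -1/40, -15/8, 6931/1680, …
ICs: h(0) = 0, h′(0) = -3.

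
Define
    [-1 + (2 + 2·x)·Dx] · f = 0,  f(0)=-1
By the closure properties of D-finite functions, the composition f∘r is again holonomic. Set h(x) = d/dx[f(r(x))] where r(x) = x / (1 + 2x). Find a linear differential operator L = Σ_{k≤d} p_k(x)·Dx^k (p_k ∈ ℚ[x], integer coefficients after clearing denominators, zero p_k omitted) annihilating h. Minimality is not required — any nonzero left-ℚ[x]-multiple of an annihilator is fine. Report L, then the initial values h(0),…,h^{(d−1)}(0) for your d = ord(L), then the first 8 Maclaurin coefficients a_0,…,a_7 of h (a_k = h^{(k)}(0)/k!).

f: a_k = -1, -1/2, 1/8, -1/16, 5/128, -7/256, 21/1024, -33/2048, …
Change of var in L_f (x↦r) gives L₀.
Differentiate: ansatz ord ≤ ord L₀ ⇒ L.
L = (-9 - 24·x) + (-2 - 10·x - 12·x^2)·Dx  (order 1).
h: a_k = -1/2, 9/4, -123/16, 757/32, -17715/256, 100935/512, -1134735/2048, 6340365/4096, …
ICs: h(0) = -1/2.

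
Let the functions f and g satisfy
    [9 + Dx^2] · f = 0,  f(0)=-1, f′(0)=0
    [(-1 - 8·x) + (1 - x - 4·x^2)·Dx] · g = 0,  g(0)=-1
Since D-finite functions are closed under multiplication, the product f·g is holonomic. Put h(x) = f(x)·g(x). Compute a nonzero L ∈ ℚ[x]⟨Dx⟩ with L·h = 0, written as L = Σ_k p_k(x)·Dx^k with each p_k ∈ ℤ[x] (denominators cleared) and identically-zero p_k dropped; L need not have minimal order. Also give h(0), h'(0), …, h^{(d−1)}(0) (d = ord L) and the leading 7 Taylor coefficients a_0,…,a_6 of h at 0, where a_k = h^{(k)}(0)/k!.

L = (-1 + 9·x + 36·x^2) + (2 + 16·x)·Dx + (-1 + x + 4·x^2)·Dx^2  (order 2).
h: a_k = 1, 1, 1/2, 9/2, 79/8, 223/8, 5309/80, …
ICs: h(0) = 1, h′(0) = 1.

f: a_k = -1, 0, 9/2, 0, -27/8, 0, 81/80, …
g: a_k = -1, -1, -5, -9, -29, -65, -181, …
Sym-product of L_f,L_g gives L₀ (≤ ord 2).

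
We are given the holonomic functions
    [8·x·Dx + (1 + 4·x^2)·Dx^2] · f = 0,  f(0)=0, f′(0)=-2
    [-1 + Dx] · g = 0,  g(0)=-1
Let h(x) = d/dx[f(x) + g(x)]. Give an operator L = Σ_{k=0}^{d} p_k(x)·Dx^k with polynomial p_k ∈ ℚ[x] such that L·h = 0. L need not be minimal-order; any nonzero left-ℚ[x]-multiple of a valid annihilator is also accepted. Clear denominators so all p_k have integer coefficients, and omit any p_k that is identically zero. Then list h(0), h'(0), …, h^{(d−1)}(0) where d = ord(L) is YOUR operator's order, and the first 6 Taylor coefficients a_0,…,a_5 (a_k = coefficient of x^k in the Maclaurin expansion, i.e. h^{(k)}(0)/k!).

f: a_k = 0, -2, 0, 8/3, 0, -32/5, …
g: a_k = -1, -1, -1/2, -1/6, -1/24, -1/120, …
Sum ⇒ L₀ = lclm(L_f,L_g) in ℚ(x)⟨Dx⟩.
Differentiate: ansatz ord ≤ ord L₀ ⇒ L.
L = (8 - 8·x - 96·x^2 - 32·x^3) + (-9 + 88·x^2 - 16·x^4)·Dx + (1 + 8·x + 8·x^2 + 32·x^3 + 16·x^4)·Dx^2  (order 2).
h: a_k = -3, -1, 15/2, -1/6, -769/24, -1/120, …
ICs: h(0) = -3, h′(0) = -1.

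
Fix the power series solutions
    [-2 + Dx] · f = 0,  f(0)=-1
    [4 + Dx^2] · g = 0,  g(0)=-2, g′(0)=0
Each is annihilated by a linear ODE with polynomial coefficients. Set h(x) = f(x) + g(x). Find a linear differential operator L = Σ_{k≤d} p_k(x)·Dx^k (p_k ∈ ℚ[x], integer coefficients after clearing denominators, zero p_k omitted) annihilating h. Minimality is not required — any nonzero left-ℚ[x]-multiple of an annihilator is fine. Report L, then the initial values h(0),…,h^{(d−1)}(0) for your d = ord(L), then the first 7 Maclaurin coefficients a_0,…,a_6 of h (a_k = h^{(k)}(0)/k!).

f: a_k = -1, -2, -2, -4/3, -2/3, -4/15, -4/45, …
g: a_k = -2, 0, 4, 0, -4/3, 0, 8/45, …
L₀ := lclm(L_f,L_g); ord L₀ ≤ 1+2.
L = -8 + 4·Dx - 2·Dx^2 + Dx^3  (order 3).
h: a_k = -3, -2, 2, -4/3, -2, -4/15, 4/45, …
ICs: h(0) = -3, h′(0) = -2, h′′(0) = 4.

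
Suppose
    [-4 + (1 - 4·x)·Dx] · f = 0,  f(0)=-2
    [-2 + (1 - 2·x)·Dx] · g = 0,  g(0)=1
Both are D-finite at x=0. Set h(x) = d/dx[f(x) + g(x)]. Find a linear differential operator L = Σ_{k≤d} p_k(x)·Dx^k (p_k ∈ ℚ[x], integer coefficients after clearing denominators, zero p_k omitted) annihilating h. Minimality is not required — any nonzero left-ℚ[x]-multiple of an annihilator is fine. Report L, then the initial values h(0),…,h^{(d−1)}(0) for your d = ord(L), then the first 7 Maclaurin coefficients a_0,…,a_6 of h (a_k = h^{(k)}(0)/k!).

L = 48 + (-18 + 48·x)·Dx + (1 - 6·x + 8·x^2)·Dx^2  (order 2).
h: a_k = -6, -56, -360, -1984, -10080, -48768, -228480, …
ICs: h(0) = -6, h′(0) = -56.

f: a_k = -2, -8, -32, -128, -512, -2048, -8192, …
g: a_k = 1, 2, 4, 8, 16, 32, 64, …
Weyl lclm of L_f,L_g ⇒ L₀ (ord ≤ 2).
h₀' ⇒ L via d/dx closure of L₀.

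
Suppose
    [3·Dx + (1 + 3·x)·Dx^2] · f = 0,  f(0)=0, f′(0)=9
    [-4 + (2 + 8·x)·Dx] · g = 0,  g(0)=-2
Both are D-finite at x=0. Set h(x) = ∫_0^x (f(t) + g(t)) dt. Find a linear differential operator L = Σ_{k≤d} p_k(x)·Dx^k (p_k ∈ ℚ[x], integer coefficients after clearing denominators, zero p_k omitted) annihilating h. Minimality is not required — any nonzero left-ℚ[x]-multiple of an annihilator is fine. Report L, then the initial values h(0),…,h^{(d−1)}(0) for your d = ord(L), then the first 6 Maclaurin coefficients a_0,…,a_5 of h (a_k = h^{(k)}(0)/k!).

L = 36·x·Dx^2 + (6 + 72·x + 180·x^2)·Dx^3 + (1 + 13·x + 54·x^2 + 72·x^3)·Dx^4  (order 4).
h: a_k = 0, -2, 5/2, -19/6, 19/4, -163/20, …
ICs: h(0) = 0, h′(0) = -2, h′′(0) = 5, h′′′(0) = -19.

f: a_k = 0, 9, -27/2, 27, -243/4, 729/5, …
g: a_k = -2, -4, 4, -8, 20, -56, …
f+g: L₀ = lclm(L_f,L_g), ord ≤ 2+1.
h=∫₀ˣh₀: take L = L₀·Dx.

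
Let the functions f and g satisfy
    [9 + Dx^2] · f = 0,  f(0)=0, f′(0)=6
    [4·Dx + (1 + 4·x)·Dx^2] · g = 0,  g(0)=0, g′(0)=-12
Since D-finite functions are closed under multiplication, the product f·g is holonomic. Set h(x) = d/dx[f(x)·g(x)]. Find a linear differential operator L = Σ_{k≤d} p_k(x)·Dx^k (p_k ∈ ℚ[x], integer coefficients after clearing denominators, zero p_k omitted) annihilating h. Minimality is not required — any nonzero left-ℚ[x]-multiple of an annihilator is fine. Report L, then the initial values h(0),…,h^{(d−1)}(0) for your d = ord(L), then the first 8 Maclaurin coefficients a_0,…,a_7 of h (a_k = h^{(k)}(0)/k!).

f: a_k = 0, 6, 0, -9, 0, 81/20, 0, -243/280, …
g: a_k = 0, -12, 24, -64, 192, -3072/5, 2048, -49152/7, …
h₀=f·g: eliminate ⇒ L₀, order ≤ 2·2.
Differentiate: ansatz ord ≤ ord L₀ ⇒ L.
L = (-153603 - 635688·x - 3184272·x^2 - 4292352·x^3 + 12503808·x^4 + 40310784·x^5 + 26873856·x^6) + (-47736 - 304992·x - 311040·x^2 + 2073600·x^3 + 7464960·x^4 + 5971968·x^5)·Dx + (-19110 - 88272·x - 352800·x^2 + 41472·x^3 + 3773952·x^4 + 8957952·x^5 + 5971968·x^6)·Dx^2 + (-5304 - 33888·x - 34560·x^2 + 230400·x^3 + 829440·x^4 + 663552·x^5)·Dx^3 + (-227 - 1960·x + 112·x^2 + 57600·x^3 + 264960·x^4 + 497664·x^5 + 331776·x^6)·Dx^4  (order 4).
h: a_k = 0, -144, 432, -1104, 4680, -18954, 373002/5, -10317852/35, …
ICs: h(0) = 0, h′(0) = -144, h′′(0) = 864, h′′′(0) = -6624.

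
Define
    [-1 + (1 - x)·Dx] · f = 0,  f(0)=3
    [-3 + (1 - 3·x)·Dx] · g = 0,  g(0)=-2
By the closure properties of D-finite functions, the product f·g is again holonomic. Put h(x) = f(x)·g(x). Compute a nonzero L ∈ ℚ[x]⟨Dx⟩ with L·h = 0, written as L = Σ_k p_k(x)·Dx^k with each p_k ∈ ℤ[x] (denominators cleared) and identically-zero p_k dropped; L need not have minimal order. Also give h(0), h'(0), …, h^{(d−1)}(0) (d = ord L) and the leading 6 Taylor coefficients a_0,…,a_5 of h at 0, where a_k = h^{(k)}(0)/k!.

f: a_k = 3, 3, 3, 3, 3, 3, …
g: a_k = -2, -6, -18, -54, -162, -486, …
h₀=f·g: eliminate ⇒ L₀, order ≤ 1·1.
L = (-4 + 6·x) + (1 - 4·x + 3·x^2)·Dx  (order 1).
h: a_k = -6, -24, -78, -240, -726, -2184, …
ICs: h(0) = -6.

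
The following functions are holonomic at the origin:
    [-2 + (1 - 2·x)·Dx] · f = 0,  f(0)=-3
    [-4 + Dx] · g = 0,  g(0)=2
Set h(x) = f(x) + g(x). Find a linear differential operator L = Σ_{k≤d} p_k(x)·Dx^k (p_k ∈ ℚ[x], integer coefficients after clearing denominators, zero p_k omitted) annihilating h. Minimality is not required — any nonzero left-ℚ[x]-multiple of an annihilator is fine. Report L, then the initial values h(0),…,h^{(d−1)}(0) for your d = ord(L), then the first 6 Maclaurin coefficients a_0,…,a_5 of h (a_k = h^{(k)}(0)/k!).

f: a_k = -3, -6, -12, -24, -48, -96, …
g: a_k = 2, 8, 16, 64/3, 64/3, 256/15, …
f+g: L₀ = lclm(L_f,L_g), ord ≤ 1+1.
L = -32·x + (-4 + 32·x - 32·x^2)·Dx + (1 - 6·x + 8·x^2)·Dx^2  (order 2).
h: a_k = -1, 2, 4, -8/3, -80/3, -1184/15, …
ICs: h(0) = -1, h′(0) = 2.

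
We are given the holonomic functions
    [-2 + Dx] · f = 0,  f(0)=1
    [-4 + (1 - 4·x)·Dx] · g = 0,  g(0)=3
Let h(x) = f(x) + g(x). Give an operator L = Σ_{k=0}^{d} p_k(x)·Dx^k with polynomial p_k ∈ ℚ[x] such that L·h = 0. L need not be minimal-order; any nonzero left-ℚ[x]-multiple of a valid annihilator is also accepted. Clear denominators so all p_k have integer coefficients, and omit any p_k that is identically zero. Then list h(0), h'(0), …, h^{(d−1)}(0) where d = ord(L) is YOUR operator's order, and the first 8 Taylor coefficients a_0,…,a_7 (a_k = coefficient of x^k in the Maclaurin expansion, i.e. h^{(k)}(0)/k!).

L = (24 + 32·x) + (-14 - 16·x + 32·x^2)·Dx + (1 - 16·x^2)·Dx^2  (order 2).
h: a_k = 4, 14, 50, 580/3, 2306/3, 46084/15, 552964/45, 15482888/315, …
ICs: h(0) = 4, h′(0) = 14.

f: a_k = 1, 2, 2, 4/3, 2/3, 4/15, 4/45, 8/315, …
g: a_k = 3, 12, 48, 192, 768, 3072, 12288, 49152, …
Weyl lclm of L_f,L_g ⇒ L₀ (ord ≤ 2).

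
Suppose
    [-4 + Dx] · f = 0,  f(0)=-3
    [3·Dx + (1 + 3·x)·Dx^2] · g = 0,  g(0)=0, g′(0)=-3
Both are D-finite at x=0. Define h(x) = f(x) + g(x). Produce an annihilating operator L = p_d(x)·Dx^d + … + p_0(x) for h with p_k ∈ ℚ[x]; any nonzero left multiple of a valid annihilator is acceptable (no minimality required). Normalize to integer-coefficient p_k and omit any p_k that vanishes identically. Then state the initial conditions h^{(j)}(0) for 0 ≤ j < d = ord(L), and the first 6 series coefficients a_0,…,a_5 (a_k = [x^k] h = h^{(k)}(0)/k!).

f: a_k = -3, -12, -24, -32, -32, -128/5, …
g: a_k = 0, -3, 9/2, -9, 81/4, -243/5, …
h₀=f+g: left-lcm gives L₀, ord ≤ 3.
L = (-120 - 144·x)·Dx + (2 - 96·x - 144·x^2)·Dx^2 + (7 + 33·x + 36·x^2)·Dx^3  (order 3).
h: a_k = -3, -15, -39/2, -41, -47/4, -371/5, …
ICs: h(0) = -3, h′(0) = -15, h′′(0) = -39.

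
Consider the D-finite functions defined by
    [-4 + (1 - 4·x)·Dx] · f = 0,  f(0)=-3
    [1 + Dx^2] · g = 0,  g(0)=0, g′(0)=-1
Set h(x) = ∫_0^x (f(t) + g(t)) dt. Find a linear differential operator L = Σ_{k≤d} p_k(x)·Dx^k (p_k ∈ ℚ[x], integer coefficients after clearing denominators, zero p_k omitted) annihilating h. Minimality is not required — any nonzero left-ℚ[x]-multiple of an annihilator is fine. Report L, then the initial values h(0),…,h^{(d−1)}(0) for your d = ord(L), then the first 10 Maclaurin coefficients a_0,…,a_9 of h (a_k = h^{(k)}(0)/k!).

L = (388 - 32·x + 64·x^2)·Dx + (-33 + 140·x - 48·x^2 + 64·x^3)·Dx^2 + (388 - 32·x + 64·x^2)·Dx^3 + (-33 + 140·x - 48·x^2 + 64·x^3)·Dx^4  (order 4).
h: a_k = 0, -3, -13/2, -16, -1151/24, -768/5, -368641/720, -12288/7, -247726079/40320, -65536/3, …
ICs: h(0) = 0, h′(0) = -3, h′′(0) = -13, h′′′(0) = -96.

f: a_k = -3, -12, -48, -192, -768, -3072, -12288, -49152, -196608, -786432, …
g: a_k = 0, -1, 0, 1/6, 0, -1/120, 0, 1/5040, 0, -1/362880, …
Weyl lclm of L_f,L_g ⇒ L₀ (ord ≤ 3).
Integrate: L := L₀·Dx.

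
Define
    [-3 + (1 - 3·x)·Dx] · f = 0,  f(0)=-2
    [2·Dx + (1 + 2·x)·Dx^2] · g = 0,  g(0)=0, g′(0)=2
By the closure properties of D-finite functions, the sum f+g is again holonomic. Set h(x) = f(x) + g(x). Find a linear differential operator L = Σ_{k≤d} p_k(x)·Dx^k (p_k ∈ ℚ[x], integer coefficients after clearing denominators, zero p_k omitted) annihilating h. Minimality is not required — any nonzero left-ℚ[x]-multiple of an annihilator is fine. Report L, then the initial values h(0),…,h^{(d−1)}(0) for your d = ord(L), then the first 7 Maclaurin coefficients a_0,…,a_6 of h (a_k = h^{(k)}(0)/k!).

L = (78 + 36·x)·Dx + (23 + 132·x + 72·x^2)·Dx^2 + (-4 + x + 27·x^2 + 18·x^3)·Dx^3  (order 3).
h: a_k = -2, -4, -20, -154/3, -166, -2398/5, -4406/3, …
ICs: h(0) = -2, h′(0) = -4, h′′(0) = -40.

f: a_k = -2, -6, -18, -54, -162, -486, -1458, …
g: a_k = 0, 2, -2, 8/3, -4, 32/5, -32/3, …
L₀ := lclm(L_f,L_g); ord L₀ ≤ 1+2.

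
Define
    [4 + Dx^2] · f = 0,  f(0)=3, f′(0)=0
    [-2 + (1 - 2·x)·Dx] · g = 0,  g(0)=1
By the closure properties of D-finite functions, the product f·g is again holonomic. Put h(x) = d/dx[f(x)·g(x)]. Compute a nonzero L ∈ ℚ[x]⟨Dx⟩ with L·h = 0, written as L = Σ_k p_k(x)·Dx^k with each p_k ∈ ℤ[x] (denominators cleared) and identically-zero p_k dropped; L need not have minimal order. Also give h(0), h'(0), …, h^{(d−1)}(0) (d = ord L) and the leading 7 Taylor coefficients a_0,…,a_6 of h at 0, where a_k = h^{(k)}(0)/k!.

f: a_k = 3, 0, -6, 0, 2, 0, -4/15, …
g: a_k = 1, 2, 4, 8, 16, 32, 64, …
f·g: L₀ = L_f ⊗_s L_g, ord ≤ 2·1.
h=h₀': d/dx-closure on L₀ ⇒ L.
L = (-4 - 16·x + 16·x^2) + (-4 + 8·x)·Dx + (1 - 4·x + 4·x^2)·Dx^2  (order 2).
h: a_k = 6, 12, 36, 104, 260, 3112/5, 21784/15, …
ICs: h(0) = 6, h′(0) = 12.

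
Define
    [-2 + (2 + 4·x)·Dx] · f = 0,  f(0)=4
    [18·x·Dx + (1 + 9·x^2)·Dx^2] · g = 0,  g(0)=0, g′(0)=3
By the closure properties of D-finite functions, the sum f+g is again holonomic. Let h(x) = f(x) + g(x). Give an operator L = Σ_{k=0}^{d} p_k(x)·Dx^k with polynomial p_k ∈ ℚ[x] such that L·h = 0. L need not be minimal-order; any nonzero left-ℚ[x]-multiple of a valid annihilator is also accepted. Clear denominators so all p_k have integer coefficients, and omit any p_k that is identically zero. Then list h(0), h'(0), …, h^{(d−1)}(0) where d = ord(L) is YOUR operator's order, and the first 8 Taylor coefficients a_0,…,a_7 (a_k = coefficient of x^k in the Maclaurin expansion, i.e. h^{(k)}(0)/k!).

L = (-18 - 90·x + 486·x^2 + 486·x^3)·Dx + (-21 - 72·x + 360·x^2 + 1944·x^3 + 1701·x^4)·Dx^2 + (-1 + 16·x + 54·x^2 + 198·x^3 + 567·x^4 + 486·x^5)·Dx^3  (order 3).
h: a_k = 4, 7, -2, -7, -5/2, 521/10, -21/4, -8517/28, …
ICs: h(0) = 4, h′(0) = 7, h′′(0) = -4.

f: a_k = 4, 4, -2, 2, -5/2, 7/2, -21/4, 33/4, …
g: a_k = 0, 3, 0, -9, 0, 243/5, 0, -2187/7, …
L₀ := lclm(L_f,L_g); ord L₀ ≤ 1+2.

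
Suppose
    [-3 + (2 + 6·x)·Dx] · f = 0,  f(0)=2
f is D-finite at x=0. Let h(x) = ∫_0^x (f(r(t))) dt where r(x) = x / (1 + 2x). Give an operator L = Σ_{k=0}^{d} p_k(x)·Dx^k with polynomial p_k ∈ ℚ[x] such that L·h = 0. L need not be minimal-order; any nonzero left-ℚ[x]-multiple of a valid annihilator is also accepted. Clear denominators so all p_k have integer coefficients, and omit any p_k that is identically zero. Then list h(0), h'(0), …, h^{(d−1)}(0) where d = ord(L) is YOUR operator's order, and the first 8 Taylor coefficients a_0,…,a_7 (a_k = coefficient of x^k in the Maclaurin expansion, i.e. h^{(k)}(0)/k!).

L = -3·Dx + (2 + 14·x + 20·x^2)·Dx^2  (order 2).
h: a_k = 0, 2, 3/2, -11/4, 195/32, -993/64, 11303/256, -492501/3584, …
ICs: h(0) = 0, h′(0) = 2.

f: a_k = 2, 3, -9/4, 27/8, -405/64, 1701/128, -15309/512, 72171/1024, …
Change of var in L_f (x↦r) gives L₀.
Integrate: L := L₀·Dx.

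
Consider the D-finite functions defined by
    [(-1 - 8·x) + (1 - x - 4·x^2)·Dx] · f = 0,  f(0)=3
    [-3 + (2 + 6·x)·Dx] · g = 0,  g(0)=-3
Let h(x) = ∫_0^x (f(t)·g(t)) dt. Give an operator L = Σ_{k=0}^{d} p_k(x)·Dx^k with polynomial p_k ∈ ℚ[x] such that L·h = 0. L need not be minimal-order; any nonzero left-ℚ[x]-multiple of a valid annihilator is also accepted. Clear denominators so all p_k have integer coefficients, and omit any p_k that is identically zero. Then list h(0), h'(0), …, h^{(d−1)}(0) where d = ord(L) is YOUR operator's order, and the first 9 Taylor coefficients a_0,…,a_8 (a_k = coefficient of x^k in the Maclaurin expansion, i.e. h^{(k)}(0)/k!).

L = (5 + 19·x + 36·x^2)·Dx + (-2 - 4·x + 14·x^2 + 24·x^3)·Dx^2  (order 2).
h: a_k = 0, -9, -45/4, -129/8, -2457/64, -40779/640, -84705/512, -2183607/7168, -13148433/16384, …
ICs: h(0) = 0, h′(0) = -9.

f: a_k = 3, 3, 15, 27, 87, 195, 543, 1323, 3495, …
g: a_k = -3, -9/2, 27/8, -81/16, 1215/128, -5103/256, 45927/1024, -216513/2048, 8444007/32768, …
L₀ := L_f ⊗_s L_g (sym. prod.), ord ≤ 1.
h=∫h₀ ⇒ L = L₀·Dx.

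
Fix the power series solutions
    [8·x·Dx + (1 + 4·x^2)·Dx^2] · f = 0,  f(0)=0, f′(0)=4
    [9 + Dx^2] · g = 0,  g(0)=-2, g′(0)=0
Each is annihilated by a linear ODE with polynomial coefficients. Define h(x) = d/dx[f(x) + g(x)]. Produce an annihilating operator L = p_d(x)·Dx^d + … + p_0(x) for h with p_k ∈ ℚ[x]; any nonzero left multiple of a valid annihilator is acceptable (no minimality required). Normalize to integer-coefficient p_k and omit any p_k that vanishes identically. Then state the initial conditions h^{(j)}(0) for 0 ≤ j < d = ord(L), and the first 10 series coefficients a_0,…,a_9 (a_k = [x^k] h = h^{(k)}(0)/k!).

f: a_k = 0, 4, 0, -16/3, 0, 64/5, 0, -256/7, 0, 1024/9, …
g: a_k = -2, 0, 9, 0, -27/4, 0, 81/40, 0, -729/2240, 0, …
Weyl lclm of L_f,L_g ⇒ L₀ (ord ≤ 4).
h₀' ⇒ L via d/dx closure of L₀.
L = (-2808·x + 19008·x^3 + 10368·x^5) + (9 + 1548·x^2 + 7344·x^4 + 5184·x^6)·Dx + (-312·x + 2112·x^3 + 1152·x^5)·Dx^2 + (1 + 172·x^2 + 816·x^4 + 576·x^6)·Dx^3  (order 3).
h: a_k = 4, 18, -16, -27, 64, 243/20, -256, -729/280, 1024, 729/2240, …
ICs: h(0) = 4, h′(0) = 18, h′′(0) = -32.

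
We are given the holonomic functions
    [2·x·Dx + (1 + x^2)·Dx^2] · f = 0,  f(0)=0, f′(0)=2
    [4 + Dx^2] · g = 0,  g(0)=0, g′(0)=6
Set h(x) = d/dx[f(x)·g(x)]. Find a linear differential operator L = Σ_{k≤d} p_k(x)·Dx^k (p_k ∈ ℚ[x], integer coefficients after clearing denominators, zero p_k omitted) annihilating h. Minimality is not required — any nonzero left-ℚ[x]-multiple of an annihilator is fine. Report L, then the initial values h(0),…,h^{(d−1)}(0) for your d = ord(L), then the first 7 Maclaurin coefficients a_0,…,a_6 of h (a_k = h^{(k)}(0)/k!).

L = (512 + 1824·x^2 + 2768·x^4 + 1920·x^6 + 912·x^8 + 320·x^10 + 64·x^12) + (248·x + 944·x^3 + 1240·x^5 + 800·x^7 + 320·x^9 + 64·x^11)·Dx + (168 + 652·x^2 + 1080·x^4 + 892·x^6 + 488·x^8 + 176·x^10 + 32·x^12)·Dx^2 + (62·x + 236·x^3 + 310·x^5 + 200·x^7 + 80·x^9 + 16·x^11)·Dx^3 + (10 + 49·x^2 + 97·x^4 + 103·x^6 + 65·x^8 + 24·x^10 + 4·x^12)·Dx^4  (order 4).
h: a_k = 0, 24, 0, -48, 0, 40, 0, …
ICs: h(0) = 0, h′(0) = 24, h′′(0) = 0, h′′′(0) = -288.

f: a_k = 0, 2, 0, -2/3, 0, 2/5, 0, …
g: a_k = 0, 6, 0, -4, 0, 4/5, 0, …
f·g: L₀ = L_f ⊗_s L_g, ord ≤ 2·2.
h=h₀': d/dx-closure on L₀ ⇒ L.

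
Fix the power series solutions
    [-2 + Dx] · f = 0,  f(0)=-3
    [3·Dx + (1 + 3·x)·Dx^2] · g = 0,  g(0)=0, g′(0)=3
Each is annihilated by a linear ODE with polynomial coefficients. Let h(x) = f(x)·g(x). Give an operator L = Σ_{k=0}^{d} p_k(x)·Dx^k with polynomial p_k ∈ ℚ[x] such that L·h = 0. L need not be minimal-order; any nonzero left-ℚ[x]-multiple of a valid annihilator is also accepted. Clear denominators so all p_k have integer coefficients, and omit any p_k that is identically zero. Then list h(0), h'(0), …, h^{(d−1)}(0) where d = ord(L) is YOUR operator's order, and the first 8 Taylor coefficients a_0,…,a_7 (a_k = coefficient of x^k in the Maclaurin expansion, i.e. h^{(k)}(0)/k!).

f: a_k = -3, -6, -6, -4, -2, -4/5, -4/15, -8/105, …
g: a_k = 0, 3, -9/2, 9, -81/4, 243/5, -243/2, 2187/7, …
Product ⇒ symmetric product L₀, ord ≤ 2.
L = (-2 + 12·x) + (-1 - 12·x)·Dx + (1 + 3·x)·Dx^2  (order 2).
h: a_k = 0, -9, -9/2, -18, 87/4, -663/10, 165, -15193/35, …
ICs: h(0) = 0, h′(0) = -9.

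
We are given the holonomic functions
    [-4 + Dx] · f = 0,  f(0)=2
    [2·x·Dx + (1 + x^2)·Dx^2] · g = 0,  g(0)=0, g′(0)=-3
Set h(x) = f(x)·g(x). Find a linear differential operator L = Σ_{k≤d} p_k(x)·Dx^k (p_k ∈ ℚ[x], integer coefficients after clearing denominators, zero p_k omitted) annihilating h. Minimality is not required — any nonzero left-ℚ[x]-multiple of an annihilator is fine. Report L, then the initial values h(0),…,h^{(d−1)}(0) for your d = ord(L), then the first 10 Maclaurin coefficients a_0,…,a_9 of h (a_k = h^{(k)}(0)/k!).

L = (16 - 8·x + 16·x^2) + (-8 + 2·x - 8·x^2)·Dx + (1 + x^2)·Dx^2  (order 2).
h: a_k = 0, -6, -24, -46, -56, -246/5, -104/3, -754/35, -248/21, -314/63, …
ICs: h(0) = 0, h′(0) = -6.

f: a_k = 2, 8, 16, 64/3, 64/3, 256/15, 512/45, 2048/315, 1024/315, 4096/2835, …
g: a_k = 0, -3, 0, 1, 0, -3/5, 0, 3/7, 0, -1/3, …
h₀=f·g: eliminate ⇒ L₀, order ≤ 1·2.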